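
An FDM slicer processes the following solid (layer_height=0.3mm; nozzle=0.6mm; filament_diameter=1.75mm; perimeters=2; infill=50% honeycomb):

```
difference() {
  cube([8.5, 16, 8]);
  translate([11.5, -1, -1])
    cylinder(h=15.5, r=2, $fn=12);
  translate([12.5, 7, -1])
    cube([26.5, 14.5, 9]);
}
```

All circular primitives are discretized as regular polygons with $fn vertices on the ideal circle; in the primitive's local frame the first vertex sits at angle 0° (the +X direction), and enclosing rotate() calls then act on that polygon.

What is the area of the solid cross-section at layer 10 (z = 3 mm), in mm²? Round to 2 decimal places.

At z = 3 mm: the 8.5×16 cube contributes its full rectangle (area 136.00 mm²); the cylinder at (11.5, -1): section is a regular 12-gon, circumradius r=2 (area = (12/2)·2.000²·sin(360°/12) = 12.00 mm²); the cube at (12.5, 7) (footprint 26.5×14.5) is included at this height (area 384.25 mm²); Subtracting the remaining from the first: starting from the 8.5×16 cube (136.00 mm²), the r=2 cylinder at (11.5, -1) misses the remaining region (no effect); the 26.5×14.5 cube at (12.5, 7) misses the remaining region (no effect) — area = 136.00 mm². Overall, the cross-section is a single solid region. Net area = 136.00 mm².

136.00 mm²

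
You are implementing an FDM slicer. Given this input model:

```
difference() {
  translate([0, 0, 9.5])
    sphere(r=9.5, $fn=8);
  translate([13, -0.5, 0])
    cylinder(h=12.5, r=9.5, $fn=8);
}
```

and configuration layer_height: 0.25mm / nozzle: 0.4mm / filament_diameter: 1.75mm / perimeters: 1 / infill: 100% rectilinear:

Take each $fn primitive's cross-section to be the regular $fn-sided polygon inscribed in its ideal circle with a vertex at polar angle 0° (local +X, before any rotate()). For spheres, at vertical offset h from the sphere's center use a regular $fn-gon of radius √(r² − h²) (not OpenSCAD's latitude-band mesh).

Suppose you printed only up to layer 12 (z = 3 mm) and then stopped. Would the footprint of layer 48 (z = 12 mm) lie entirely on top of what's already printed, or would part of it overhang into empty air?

Compare the two slices. At z = 3: the r=9.5 sphere slices to a regular 8-gon of circumradius 6.928 (√(r²−h²) with h=6.5 from center) (area = (8/2)·6.928²·sin(360°/8) = 135.76 mm²); the r=9.5 cylinder at (13, -0.5) contributes a regular 8-gon of circumradius 9.5 (area = (8/2)·9.500²·sin(360°/8) = 255.27 mm²); Taking the first minus the rest: starting from the r=9.5 sphere (135.76 mm²), the r=9.5 cylinder at (13, -0.5) partially overlaps it — only the 14.13 mm² overlap (of its 255.27 mm²) is removed, clipping the outline — area = 121.63 mm². At z = 12: the sphere: section is a regular 8-gon, circumradius = √(r²−h²) = √(9.5²−2.5²) = 9.165 (area = (8/2)·9.165²·sin(360°/8) = 237.59 mm²); the cylinder at (13, -0.5): section is a regular 8-gon, circumradius r=9.5 (area = (8/2)·9.500²·sin(360°/8) = 255.27 mm²); Subtracting the remaining from the first: starting from the r=9.5 sphere (237.59 mm²), the r=9.5 cylinder at (13, -0.5) partially overlaps it — only the 38.54 mm² overlap (of its 255.27 mm²) is removed, clipping the outline — area = 199.05 mm². Checking containment: at z = 12 the cross-section extends beyond the z = 3 cross-section by about 77.42 mm².

part overhangs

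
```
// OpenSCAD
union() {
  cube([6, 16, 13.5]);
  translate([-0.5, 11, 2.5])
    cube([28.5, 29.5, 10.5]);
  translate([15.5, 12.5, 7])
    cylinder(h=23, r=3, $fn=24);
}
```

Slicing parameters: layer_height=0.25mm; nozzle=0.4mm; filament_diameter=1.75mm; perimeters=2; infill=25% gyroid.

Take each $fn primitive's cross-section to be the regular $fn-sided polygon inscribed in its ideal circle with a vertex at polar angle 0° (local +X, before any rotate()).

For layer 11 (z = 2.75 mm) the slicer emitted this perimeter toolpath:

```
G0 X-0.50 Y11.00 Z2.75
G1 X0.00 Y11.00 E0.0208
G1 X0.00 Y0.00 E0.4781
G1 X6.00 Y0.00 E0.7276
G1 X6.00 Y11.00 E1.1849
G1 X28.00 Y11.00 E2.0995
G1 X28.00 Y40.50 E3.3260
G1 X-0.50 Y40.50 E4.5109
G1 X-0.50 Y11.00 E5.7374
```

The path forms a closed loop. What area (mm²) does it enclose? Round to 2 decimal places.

906.75 mm²

Apply the shoelace formula to the sequence of (X, Y) vertices; enclosed area = 906.75 mm².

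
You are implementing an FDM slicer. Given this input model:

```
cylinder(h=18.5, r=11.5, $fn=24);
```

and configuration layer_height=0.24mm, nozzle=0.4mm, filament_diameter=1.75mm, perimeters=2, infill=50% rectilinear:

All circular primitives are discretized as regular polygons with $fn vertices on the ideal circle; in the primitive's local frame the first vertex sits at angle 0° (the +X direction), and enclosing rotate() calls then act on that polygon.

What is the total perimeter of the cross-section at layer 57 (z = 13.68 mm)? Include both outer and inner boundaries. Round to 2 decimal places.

72.05 mm

At z = 13.68 mm: the r=11.5 cylinder gives a regular 24-gon of circumradius 11.5 (constant along its height) (perimeter = 2·24·11.500·sin(180°/24) = 72.05 mm). Overall, the cross-section is a single solid region. Total boundary length (outer) = 72.05 mm.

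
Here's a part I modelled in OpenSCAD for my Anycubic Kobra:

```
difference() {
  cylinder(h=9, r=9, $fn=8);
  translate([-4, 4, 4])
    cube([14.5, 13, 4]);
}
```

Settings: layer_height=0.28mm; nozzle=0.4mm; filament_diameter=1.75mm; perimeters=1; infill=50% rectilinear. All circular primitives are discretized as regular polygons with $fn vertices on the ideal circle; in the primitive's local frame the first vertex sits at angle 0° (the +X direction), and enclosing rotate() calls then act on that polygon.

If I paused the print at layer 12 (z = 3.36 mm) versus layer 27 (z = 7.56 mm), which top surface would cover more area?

layer 12 (z = 3.36 mm)

Layer 12 (z = 3.36): the r=9 cylinder gives a regular 8-gon of circumradius 9 (constant along its height) (area = (8/2)·9.000²·sin(360°/8) = 229.10 mm²); the cube at (-4, 4) is not intersected at this z (z outside [4, 8]); Subtracting the remaining from the first: none of the subtracted shapes is present at this height, so the r=9 cylinder is unchanged — area = 229.10 mm². So its area = 229.10 mm². Layer 27 (z = 7.56): the cylinder: section is a regular 8-gon, circumradius r=9 (area = (8/2)·9.000²·sin(360°/8) = 229.10 mm²); the 14.5×13 cube at (-4, 4) contributes its full rectangle (area 188.50 mm²); Subtracting the remaining from the first: starting from the r=9 cylinder (229.10 mm²), the 14.5×13 cube at (-4, 4) partially overlaps it — only the 41.28 mm² overlap (of its 188.50 mm²) is removed, clipping the outline — area = 187.83 mm². So its area = 187.83 mm². Layer 12 is larger (229.10 vs 187.83 mm²).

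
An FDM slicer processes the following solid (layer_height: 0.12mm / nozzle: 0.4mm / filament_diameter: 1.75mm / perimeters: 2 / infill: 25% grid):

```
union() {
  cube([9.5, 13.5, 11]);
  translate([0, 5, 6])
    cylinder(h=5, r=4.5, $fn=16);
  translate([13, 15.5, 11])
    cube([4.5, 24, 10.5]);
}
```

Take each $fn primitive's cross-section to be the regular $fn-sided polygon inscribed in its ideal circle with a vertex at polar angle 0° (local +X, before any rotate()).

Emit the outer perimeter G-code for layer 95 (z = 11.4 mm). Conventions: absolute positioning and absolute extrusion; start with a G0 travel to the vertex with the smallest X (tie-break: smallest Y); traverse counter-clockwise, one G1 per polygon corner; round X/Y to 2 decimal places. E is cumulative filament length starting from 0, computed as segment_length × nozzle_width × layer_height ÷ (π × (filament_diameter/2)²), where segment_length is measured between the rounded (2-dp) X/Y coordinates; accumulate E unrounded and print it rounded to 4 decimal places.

G0 X13.00 Y15.50 Z11.40
G1 X17.50 Y15.50 E0.0898
G1 X17.50 Y39.50 E0.5687
G1 X13.00 Y39.50 E0.6586
G1 X13.00 Y15.50 E1.1375

At z = 11.4 mm: the cube is not intersected at this z (z outside [0, 11]); the cylinder at (0, 5) is absent (z outside [6, 11]); the 4.5×24 cube at (13, 15.5) contributes its full rectangle; Taking the union: only the 4.5×24 cube at (13, 15.5) is present, so the union is just that shape — 1 connected region. The outline is a single polygon with 4 vertices. Extrusion per mm of travel: 0.4 × 0.12 / (π × 0.875²) = 0.019956. Accumulating E over each segment gives final E = 1.1375.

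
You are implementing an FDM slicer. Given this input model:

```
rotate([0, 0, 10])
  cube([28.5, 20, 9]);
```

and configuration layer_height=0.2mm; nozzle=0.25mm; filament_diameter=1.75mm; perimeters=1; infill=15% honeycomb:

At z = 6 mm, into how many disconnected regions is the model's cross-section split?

At z = 6 mm: the cube (footprint 28.5×20) is included at this height; (rotated 10° about Z; rotation is an isometry so areas/perimeters/island counts are preserved). The result has 1 disconnected region.

1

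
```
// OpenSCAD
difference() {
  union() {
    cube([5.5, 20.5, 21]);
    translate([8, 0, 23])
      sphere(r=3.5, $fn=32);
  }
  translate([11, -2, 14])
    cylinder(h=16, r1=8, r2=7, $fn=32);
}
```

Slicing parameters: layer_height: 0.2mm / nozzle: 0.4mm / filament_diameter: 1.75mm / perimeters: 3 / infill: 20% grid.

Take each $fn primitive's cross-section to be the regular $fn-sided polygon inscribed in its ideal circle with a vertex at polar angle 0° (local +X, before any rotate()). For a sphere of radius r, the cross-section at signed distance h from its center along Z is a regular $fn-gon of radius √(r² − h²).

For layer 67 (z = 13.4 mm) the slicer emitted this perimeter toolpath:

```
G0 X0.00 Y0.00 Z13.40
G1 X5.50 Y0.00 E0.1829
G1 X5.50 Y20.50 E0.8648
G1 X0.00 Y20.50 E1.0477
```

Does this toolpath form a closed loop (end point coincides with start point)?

Start point (G0): (0.00, 0.00). End point (last G1): the path does not return to the start — open.

no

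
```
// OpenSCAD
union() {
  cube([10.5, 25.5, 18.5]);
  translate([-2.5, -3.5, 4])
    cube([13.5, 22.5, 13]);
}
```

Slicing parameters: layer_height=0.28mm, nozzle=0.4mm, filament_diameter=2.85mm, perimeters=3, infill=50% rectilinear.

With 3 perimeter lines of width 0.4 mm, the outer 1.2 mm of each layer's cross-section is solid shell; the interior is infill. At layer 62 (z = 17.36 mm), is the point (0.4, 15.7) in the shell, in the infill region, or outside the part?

At z = 17.36 mm: the cube is present — its section is the full 10.5×25.5 rectangle; the cube at (-2.5, -3.5) does not reach this height (z outside [4, 17]); Combining (union): only the 10.5×25.5 cube is present, so the union is just that shape — 1 connected region. Overall, the cross-section is a single solid region. The nearest boundary edge runs (0.00, 25.50)→(0.00, 0.00); distance from the point to it = 0.40 mm. The point is inside the cross-section, 0.40 mm from the nearest boundary — within the 1.2 mm shell band (3 × 0.4).

shell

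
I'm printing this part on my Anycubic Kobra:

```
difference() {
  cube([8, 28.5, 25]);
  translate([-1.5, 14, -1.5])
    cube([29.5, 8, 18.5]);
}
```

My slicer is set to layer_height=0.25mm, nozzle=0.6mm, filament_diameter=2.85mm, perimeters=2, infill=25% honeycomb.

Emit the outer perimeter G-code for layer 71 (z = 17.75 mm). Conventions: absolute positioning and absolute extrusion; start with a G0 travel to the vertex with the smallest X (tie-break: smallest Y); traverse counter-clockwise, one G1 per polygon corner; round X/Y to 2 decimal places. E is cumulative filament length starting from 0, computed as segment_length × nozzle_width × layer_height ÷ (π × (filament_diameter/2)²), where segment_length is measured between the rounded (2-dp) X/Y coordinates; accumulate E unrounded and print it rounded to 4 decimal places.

G0 X0.00 Y0.00 Z17.75
G1 X8.00 Y0.00 E0.1881
G1 X8.00 Y28.50 E0.8582
G1 X0.00 Y28.50 E1.0463
G1 X0.00 Y0.00 E1.7165

At z = 17.75 mm: the cube is present — its section is the full 8×28.5 rectangle; the cube at (-1.5, 14) does not reach this height (z outside [-1.5, 17]); After the difference (first − rest): none of the subtracted shapes is present at this height, so the 8×28.5 cube is unchanged — 1 connected region. The outline is a single polygon with 4 vertices. Extrusion per mm of travel: 0.6 × 0.25 / (π × 1.425²) = 0.023513. Accumulating E over each segment gives final E = 1.7165.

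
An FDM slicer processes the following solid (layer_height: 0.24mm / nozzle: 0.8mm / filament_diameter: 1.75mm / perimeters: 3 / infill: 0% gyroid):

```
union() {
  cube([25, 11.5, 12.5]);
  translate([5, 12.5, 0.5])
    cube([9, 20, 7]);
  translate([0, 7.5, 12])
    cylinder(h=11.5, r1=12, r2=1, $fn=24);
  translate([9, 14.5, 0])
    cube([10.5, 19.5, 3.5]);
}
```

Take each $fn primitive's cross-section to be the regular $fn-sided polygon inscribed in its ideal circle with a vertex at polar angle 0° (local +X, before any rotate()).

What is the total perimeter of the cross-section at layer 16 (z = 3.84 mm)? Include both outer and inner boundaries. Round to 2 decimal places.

At z = 3.84 mm: the cube is present — its section is the full 25×11.5 rectangle (perimeter 73.00 mm); the 9×20 cube at (5, 12.5) contributes its full rectangle (perimeter 58.00 mm); the cone at (0, 7.5) is not intersected at this z (z outside [12, 23.5]); the cube at (9, 14.5) does not reach this height (z outside [0, 3.5]); Taking the union: the 2 present regions are separate (no shared area or edge), so areas and boundary lengths simply add and each stays a separate island — boundary = 131.00 mm. Overall, the cross-section has 2 separate islands. Total boundary length (outer) = 131.00 mm.

131.00 mm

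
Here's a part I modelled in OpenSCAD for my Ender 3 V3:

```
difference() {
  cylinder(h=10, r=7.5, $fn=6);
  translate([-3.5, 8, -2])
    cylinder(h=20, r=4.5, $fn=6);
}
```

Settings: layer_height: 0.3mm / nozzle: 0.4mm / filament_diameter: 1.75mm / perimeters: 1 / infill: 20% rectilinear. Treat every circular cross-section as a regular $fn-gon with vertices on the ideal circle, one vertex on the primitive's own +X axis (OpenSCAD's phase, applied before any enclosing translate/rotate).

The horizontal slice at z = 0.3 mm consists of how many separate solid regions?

At z = 0.3 mm: the r=7.5 cylinder contributes a regular 6-gon of circumradius 7.5; the r=4.5 cylinder at (-3.5, 8) gives a regular 6-gon of circumradius 4.5 (constant along its height); After the difference (first − rest): starting from the r=7.5 cylinder, the r=4.5 cylinder at (-3.5, 8) partially overlaps it — only the 9.29 mm² overlap (of its 52.61 mm²) is removed, clipping the outline — 1 connected region. The result has 1 disconnected region.

1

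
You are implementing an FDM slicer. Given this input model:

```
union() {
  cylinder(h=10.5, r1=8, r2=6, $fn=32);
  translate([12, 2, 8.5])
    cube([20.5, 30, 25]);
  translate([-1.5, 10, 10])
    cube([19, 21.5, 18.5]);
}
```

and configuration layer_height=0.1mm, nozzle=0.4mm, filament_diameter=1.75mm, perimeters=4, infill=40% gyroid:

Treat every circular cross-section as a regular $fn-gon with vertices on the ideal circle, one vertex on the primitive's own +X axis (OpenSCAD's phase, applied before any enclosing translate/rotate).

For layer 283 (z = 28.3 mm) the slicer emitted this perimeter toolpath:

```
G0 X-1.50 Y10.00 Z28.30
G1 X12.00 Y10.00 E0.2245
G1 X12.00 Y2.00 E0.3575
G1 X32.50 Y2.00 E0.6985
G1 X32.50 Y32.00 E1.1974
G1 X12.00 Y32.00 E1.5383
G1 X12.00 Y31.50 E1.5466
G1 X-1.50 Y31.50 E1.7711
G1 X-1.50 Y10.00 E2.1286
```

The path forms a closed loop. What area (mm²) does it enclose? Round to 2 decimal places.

Apply the shoelace formula to the sequence of (X, Y) vertices; enclosed area = 905.25 mm².

905.25 mm²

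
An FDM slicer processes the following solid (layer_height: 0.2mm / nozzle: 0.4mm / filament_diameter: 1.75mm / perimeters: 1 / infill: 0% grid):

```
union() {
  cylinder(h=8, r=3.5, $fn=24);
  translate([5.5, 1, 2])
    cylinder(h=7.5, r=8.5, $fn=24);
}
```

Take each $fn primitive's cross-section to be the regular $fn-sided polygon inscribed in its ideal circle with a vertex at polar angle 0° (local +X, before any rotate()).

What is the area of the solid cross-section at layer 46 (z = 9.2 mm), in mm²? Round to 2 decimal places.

At z = 9.2 mm: the cylinder is not intersected at this z (z outside [0, 8]); the r=8.5 cylinder at (5.5, 1) contributes a regular 24-gon of circumradius 8.5 (area = (24/2)·8.500²·sin(360°/24) = 224.40 mm²); Taking the union: only the r=8.5 cylinder at (5.5, 1) is present, so the union is just that shape — area = 224.40 mm². Overall, the cross-section is a single solid region. Net area = 224.40 mm².

224.40 mm²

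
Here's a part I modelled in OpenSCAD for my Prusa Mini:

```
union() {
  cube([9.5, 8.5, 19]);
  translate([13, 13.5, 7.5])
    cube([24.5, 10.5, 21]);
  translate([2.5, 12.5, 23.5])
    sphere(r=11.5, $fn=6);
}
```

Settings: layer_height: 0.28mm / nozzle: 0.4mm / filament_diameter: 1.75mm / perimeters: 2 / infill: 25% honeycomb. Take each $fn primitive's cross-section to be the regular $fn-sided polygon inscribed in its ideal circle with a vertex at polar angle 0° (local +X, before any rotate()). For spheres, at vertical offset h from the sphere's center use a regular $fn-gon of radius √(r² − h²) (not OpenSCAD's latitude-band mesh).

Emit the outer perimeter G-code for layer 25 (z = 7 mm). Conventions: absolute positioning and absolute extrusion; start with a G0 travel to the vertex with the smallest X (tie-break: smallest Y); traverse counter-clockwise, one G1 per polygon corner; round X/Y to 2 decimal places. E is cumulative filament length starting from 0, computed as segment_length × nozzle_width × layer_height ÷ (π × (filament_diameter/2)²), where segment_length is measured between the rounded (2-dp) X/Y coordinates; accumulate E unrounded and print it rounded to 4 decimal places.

G0 X0.00 Y0.00 Z7.00
G1 X9.50 Y0.00 E0.4424
G1 X9.50 Y8.50 E0.8382
G1 X0.00 Y8.50 E1.2805
G1 X0.00 Y0.00 E1.6763

At z = 7 mm: the cube is present — its section is the full 9.5×8.5 rectangle; the cube at (13, 13.5) is absent (z outside [7.5, 28.5]); the sphere at (2.5, 12.5) does not reach this height (|z−center|=16.500 > r=11.5); Combining (union): only the 9.5×8.5 cube is present, so the union is just that shape — 1 connected region. The outline is a single polygon with 4 vertices. Extrusion per mm of travel: 0.4 × 0.28 / (π × 0.875²) = 0.046564. Accumulating E over each segment gives final E = 1.6763.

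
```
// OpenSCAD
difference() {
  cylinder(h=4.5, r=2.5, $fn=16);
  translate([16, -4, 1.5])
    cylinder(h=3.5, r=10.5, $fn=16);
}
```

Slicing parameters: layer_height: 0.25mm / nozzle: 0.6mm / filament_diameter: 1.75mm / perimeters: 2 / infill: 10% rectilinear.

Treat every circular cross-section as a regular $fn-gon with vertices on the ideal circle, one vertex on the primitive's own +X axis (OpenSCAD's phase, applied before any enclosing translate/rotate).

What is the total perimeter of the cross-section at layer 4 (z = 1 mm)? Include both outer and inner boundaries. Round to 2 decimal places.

At z = 1 mm: the cylinder: section is a regular 16-gon, circumradius r=2.5 (perimeter = 2·16·2.500·sin(180°/16) = 15.61 mm); the cylinder at (16, -4) is absent (z outside [1.5, 5]); Taking the first minus the rest: none of the subtracted shapes is present at this height, so the r=2.5 cylinder is unchanged — boundary = 15.61 mm. Overall, the cross-section is a single solid region. Total boundary length (outer) = 15.61 mm.

15.61 mm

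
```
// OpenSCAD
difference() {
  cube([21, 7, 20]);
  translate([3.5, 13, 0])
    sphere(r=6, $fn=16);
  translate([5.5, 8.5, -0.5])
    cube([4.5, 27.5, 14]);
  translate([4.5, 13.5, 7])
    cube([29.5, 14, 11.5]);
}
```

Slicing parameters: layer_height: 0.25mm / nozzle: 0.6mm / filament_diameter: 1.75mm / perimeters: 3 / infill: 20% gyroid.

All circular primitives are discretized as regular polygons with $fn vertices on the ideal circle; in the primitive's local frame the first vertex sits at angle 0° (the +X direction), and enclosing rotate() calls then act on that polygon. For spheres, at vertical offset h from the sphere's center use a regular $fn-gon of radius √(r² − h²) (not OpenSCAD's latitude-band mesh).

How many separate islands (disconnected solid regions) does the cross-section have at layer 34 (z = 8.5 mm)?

At z = 8.5 mm: the cube (footprint 21×7) is included at this height; the sphere at (3.5, 13) does not reach this height (|z−center|=8.500 > r=6); the 4.5×27.5 cube at (5.5, 8.5) contributes its full rectangle; the cube at (4.5, 13.5) (footprint 29.5×14) is included at this height; After the difference (first − rest): starting from the 21×7 cube, the 4.5×27.5 cube at (5.5, 8.5) misses the remaining region (no effect); the 29.5×14 cube at (4.5, 13.5) misses the remaining region (no effect) — 1 connected region. Overall, the cross-section is a single solid region. Island count = 1.

1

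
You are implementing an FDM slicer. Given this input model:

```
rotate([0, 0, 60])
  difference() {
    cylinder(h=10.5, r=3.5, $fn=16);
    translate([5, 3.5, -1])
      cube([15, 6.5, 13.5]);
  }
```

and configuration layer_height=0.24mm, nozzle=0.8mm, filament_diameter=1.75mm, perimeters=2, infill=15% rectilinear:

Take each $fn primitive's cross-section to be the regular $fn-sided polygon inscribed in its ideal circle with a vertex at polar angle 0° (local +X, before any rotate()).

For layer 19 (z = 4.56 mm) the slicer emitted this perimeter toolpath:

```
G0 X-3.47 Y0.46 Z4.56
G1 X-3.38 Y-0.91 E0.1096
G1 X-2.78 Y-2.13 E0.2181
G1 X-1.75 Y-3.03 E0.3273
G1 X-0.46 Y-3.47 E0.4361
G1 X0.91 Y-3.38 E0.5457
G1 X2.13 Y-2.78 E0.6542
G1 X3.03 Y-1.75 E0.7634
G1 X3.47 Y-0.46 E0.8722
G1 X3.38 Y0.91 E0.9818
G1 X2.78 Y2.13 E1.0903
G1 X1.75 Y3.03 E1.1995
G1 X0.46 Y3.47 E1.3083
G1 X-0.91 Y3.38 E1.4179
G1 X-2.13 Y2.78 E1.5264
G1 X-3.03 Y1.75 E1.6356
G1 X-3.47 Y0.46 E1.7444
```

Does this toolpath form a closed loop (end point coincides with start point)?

yes

Start point (G0): (-3.47, 0.46). End point (last G1): the path returns to the start — closed.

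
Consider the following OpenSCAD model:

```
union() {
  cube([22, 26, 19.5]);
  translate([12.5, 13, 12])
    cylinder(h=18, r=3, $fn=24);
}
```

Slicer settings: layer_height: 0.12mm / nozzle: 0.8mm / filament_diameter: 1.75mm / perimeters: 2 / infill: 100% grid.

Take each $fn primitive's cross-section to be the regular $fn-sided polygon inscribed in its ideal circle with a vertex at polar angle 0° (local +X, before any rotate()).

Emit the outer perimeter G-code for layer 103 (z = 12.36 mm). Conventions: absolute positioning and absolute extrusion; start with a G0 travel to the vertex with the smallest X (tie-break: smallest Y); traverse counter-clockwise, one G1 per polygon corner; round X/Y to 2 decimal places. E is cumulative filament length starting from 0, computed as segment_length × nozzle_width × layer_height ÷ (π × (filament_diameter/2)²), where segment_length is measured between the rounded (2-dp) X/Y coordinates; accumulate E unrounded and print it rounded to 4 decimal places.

At z = 12.36 mm: the 22×26 cube contributes its full rectangle; the cylinder at (12.5, 13): section is a regular 24-gon, circumradius r=3; Combining (union): the r=3 cylinder at (12.5, 13) lies entirely inside the 22×26 cube, so the union is just the 22×26 cube — 1 connected region. The outline is a single polygon with 4 vertices. Extrusion per mm of travel: 0.8 × 0.12 / (π × 0.875²) = 0.039912. Accumulating E over each segment gives final E = 3.8316.

G0 X0.00 Y0.00 Z12.36
G1 X22.00 Y0.00 E0.8781
G1 X22.00 Y26.00 E1.9158
G1 X0.00 Y26.00 E2.7939
G1 X0.00 Y0.00 E3.8316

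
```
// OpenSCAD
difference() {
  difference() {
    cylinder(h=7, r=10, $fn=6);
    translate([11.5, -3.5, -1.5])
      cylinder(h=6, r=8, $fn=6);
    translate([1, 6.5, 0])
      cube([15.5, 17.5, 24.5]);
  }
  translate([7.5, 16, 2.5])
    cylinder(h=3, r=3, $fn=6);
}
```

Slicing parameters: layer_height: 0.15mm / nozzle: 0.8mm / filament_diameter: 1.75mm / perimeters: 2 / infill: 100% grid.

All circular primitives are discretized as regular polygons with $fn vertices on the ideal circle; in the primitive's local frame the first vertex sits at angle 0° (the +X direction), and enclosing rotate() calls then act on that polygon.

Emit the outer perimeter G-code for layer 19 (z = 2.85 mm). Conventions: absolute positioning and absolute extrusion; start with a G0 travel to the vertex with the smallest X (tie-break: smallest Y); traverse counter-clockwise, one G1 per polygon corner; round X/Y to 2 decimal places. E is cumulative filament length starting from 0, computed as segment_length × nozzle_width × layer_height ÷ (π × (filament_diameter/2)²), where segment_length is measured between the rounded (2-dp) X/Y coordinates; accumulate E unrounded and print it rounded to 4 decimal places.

At z = 2.85 mm: the r=10 cylinder contributes a regular 6-gon of circumradius 10; the r=8 cylinder at (11.5, -3.5) contributes a regular 6-gon of circumradius 8; the cube at (1, 6.5) (footprint 15.5×17.5) is included at this height; After the difference (first − rest): starting from the r=10 cylinder, the r=8 cylinder at (11.5, -3.5) partially overlaps it — only the 32.94 mm² overlap (of its 166.28 mm²) is removed, clipping the outline; the 15.5×17.5 cube at (1, 6.5) partially overlaps it — only the 9.99 mm² overlap (of its 271.25 mm²) is removed, clipping the outline — 1 connected region; the cylinder at (7.5, 16): section is a regular 6-gon, circumradius r=3; Subtracting the remaining from the first: starting from that combined region, the r=3 cylinder at (7.5, 16) misses the remaining region (no effect) — 1 connected region. The outline is a single polygon with 11 vertices. Extrusion per mm of travel: 0.8 × 0.15 / (π × 0.875²) = 0.049890. Accumulating E over each segment gives final E = 3.0649.

G0 X-10.00 Y0.00 Z2.85
G1 X-5.00 Y-8.66 E0.4989
G1 X5.00 Y-8.66 E0.9978
G1 X5.74 Y-7.38 E1.0716
G1 X3.50 Y-3.50 E1.2951
G1 X7.50 Y3.43 E1.6943
G1 X8.02 Y3.43 E1.7202
G1 X6.25 Y6.50 E1.8970
G1 X1.00 Y6.50 E2.1589
G1 X1.00 Y8.66 E2.2667
G1 X-5.00 Y8.66 E2.5660
G1 X-10.00 Y0.00 E3.0649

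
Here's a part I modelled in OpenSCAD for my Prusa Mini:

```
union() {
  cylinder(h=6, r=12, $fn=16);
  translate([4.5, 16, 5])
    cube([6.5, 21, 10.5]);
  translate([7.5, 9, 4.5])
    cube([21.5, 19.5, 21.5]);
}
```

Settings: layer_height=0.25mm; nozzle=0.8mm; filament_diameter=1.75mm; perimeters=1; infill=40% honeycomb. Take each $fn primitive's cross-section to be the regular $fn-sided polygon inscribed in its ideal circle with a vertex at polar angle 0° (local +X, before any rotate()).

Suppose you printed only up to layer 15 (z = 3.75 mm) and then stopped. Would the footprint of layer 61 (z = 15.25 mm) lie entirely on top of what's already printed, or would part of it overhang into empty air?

Compare the two slices. At z = 3.75: the cylinder: section is a regular 16-gon, circumradius r=12 (area = (16/2)·12.000²·sin(360°/16) = 440.85 mm²); the cube at (4.5, 16) is not intersected at this z (z outside [5, 15.5]); the cube at (7.5, 9) is absent (z outside [4.5, 26]); Merging all regions: only the r=12 cylinder is present, so the union is just that shape — area = 440.85 mm². At z = 15.25: the cylinder does not reach this height (z outside [0, 6]); the cube at (4.5, 16) (footprint 6.5×21) is included at this height (area 136.50 mm²); the 21.5×19.5 cube at (7.5, 9) contributes its full rectangle (area 419.25 mm²); Merging all regions: the regions partially overlap — summed areas 555.75 mm² minus the doubly-counted overlap 43.75 mm² gives 512.00 mm² — area = 512.00 mm². Checking containment: at z = 15.25 the cross-section extends beyond the z = 3.75 cross-section by about 511.98 mm².

part overhangs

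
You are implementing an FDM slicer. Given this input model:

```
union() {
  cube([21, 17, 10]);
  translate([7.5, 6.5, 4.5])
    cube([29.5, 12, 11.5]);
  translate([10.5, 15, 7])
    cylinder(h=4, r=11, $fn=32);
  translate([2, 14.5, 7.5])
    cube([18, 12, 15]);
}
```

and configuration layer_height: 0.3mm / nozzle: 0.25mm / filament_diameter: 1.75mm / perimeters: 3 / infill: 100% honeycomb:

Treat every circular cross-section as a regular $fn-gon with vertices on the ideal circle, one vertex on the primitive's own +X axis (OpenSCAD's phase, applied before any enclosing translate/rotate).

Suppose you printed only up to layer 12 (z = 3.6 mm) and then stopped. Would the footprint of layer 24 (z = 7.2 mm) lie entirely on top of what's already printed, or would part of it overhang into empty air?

part overhangs

Compare the two slices. At z = 3.6: the cube is present — its section is the full 21×17 rectangle (area 357.00 mm²); the cube at (7.5, 6.5) is not intersected at this z (z outside [4.5, 16]); the cylinder at (10.5, 15) does not reach this height (z outside [7, 11]); the cube at (2, 14.5) is absent (z outside [7.5, 22.5]); Merging all regions: only the 21×17 cube is present, so the union is just that shape — area = 357.00 mm². At z = 7.2: the cube (footprint 21×17) is included at this height (area 357.00 mm²); the cube at (7.5, 6.5) (footprint 29.5×12) is included at this height (area 354.00 mm²); the r=11 cylinder at (10.5, 15) contributes a regular 32-gon of circumradius 11 (area = (32/2)·11.000²·sin(360°/32) = 377.69 mm²); the cube at (2, 14.5) is not intersected at this z (z outside [7.5, 22.5]); Taking the union: the regions partially overlap — summed areas 1088.69 mm² minus the doubly-counted overlap 392.82 mm² gives 695.87 mm² — area = 695.87 mm². Checking containment: at z = 7.2 the cross-section extends beyond the z = 3.6 cross-section by about 338.87 mm².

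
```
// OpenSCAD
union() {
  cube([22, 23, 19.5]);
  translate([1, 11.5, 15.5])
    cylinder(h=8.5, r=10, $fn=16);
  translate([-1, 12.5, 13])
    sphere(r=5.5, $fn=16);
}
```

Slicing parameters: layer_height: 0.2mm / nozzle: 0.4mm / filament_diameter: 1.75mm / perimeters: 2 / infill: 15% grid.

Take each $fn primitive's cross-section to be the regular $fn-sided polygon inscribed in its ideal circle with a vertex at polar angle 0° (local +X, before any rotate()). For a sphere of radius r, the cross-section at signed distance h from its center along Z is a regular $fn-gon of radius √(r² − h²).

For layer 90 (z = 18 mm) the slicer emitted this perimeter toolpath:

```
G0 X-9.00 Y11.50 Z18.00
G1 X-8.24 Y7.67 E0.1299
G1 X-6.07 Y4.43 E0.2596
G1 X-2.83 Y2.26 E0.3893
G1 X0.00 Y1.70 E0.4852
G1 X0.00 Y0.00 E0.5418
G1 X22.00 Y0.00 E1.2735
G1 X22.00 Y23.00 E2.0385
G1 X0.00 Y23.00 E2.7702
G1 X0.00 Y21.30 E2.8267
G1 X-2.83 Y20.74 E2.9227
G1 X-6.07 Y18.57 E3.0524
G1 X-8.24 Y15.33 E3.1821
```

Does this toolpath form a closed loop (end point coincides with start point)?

Start point (G0): (-9.00, 11.50). End point (last G1): the path does not return to the start — open.

no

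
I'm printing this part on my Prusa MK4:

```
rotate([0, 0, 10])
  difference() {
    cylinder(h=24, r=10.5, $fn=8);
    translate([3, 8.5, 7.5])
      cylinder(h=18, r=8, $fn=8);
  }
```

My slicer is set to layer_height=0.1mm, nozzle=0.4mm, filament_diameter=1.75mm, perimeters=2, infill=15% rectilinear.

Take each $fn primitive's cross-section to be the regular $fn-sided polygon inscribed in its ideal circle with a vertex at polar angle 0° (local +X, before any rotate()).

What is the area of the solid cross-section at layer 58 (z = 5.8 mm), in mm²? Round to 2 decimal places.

At z = 5.8 mm: the r=10.5 cylinder gives a regular 8-gon of circumradius 10.5 (constant along its height) (area = (8/2)·10.500²·sin(360°/8) = 311.83 mm²); the cylinder at (3, 8.5) does not reach this height (z outside [7.5, 25.5]); After the difference (first − rest): none of the subtracted shapes is present at this height, so the r=10.5 cylinder is unchanged — area = 311.83 mm²; (rotated 10° about Z; rotation is an isometry so areas/perimeters/island counts are preserved). Overall, the cross-section is a single solid region. Net area = 311.83 mm².

311.83 mm²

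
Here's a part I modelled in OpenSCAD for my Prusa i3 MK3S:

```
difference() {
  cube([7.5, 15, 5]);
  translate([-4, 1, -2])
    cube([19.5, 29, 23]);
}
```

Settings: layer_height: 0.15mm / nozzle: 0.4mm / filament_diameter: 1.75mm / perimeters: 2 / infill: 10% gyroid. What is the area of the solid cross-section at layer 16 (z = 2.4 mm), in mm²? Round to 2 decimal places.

7.50 mm²

At z = 2.4 mm: the cube (footprint 7.5×15) is included at this height (area 112.50 mm²); the 19.5×29 cube at (-4, 1) contributes its full rectangle (area 565.50 mm²); After the difference (first − rest): starting from the 7.5×15 cube (112.50 mm²), the 19.5×29 cube at (-4, 1) partially overlaps it — only the 105.00 mm² overlap (of its 565.50 mm²) is removed, clipping the outline — area = 7.50 mm². Overall, the cross-section is a single solid region. Net area = 7.50 mm².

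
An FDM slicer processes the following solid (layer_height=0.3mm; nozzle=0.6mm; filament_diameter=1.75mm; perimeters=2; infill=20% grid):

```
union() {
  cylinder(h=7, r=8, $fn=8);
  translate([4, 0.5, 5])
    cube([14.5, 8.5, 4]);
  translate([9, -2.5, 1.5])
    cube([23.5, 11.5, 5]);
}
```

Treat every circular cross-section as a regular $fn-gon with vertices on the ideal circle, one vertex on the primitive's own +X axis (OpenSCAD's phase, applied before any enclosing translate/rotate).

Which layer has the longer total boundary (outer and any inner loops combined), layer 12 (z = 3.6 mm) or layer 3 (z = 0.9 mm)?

Layer 12 (z = 3.6): the cylinder: section is a regular 8-gon, circumradius r=8 (perimeter = 2·8·8.000·sin(180°/8) = 48.98 mm); the cube at (4, 0.5) is not intersected at this z (z outside [5, 9]); the cube at (9, -2.5) (footprint 23.5×11.5) is included at this height (perimeter 70.00 mm); Combining (union): the 2 present regions are separate (no shared area or edge), so areas and boundary lengths simply add and each stays a separate island — boundary = 118.98 mm. So its perimeter = 118.98 mm. Layer 3 (z = 0.9): the r=8 cylinder gives a regular 8-gon of circumradius 8 (constant along its height) (perimeter = 2·8·8.000·sin(180°/8) = 48.98 mm); the cube at (4, 0.5) does not reach this height (z outside [5, 9]); the cube at (9, -2.5) is not intersected at this z (z outside [1.5, 6.5]); Merging all regions: only the r=8 cylinder is present, so the union is just that shape — boundary = 48.98 mm. So its perimeter = 48.98 mm. Layer 12 is larger (118.98 vs 48.98 mm).

layer 12 (z = 3.6 mm)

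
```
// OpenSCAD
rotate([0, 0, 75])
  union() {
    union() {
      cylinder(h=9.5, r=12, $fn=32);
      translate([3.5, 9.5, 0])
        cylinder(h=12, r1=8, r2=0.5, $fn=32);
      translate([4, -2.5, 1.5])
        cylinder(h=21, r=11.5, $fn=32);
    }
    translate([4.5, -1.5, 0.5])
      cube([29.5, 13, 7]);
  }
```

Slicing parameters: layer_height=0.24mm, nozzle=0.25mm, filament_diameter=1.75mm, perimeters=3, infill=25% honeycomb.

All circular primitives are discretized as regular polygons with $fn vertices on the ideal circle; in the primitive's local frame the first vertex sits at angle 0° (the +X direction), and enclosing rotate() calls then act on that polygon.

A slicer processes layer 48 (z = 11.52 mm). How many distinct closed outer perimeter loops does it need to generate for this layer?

At z = 11.52 mm: the cylinder is not intersected at this z (z outside [0, 9.5]); the cone at (3.5, 9.5) (r1=8→r2=0.5) has section circumradius 0.800 here — a regular 32-gon; the r=11.5 cylinder at (4, -2.5) gives a regular 32-gon of circumradius 11.5 (constant along its height); Taking the union: the regions partially overlap (shared area 0.20 mm²), so overlapping operands fuse into one piece — 1 connected region; the cube at (4.5, -1.5) is absent (z outside [0.5, 7.5]); Taking the union: only the result so far is present, so the union is just that shape — 1 connected region; (rotated 75° about Z; rotation is an isometry so areas/perimeters/island counts are preserved). The result has 1 disconnected region.

1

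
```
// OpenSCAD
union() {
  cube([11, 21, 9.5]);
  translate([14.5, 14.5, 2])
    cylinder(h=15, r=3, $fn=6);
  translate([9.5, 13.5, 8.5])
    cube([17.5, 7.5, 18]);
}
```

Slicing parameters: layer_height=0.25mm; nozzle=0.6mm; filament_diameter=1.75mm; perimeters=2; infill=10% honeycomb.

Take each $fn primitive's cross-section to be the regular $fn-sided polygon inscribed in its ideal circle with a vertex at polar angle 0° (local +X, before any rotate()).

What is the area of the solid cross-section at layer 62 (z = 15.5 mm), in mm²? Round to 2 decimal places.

137.52 mm²

At z = 15.5 mm: the cube is not intersected at this z (z outside [0, 9.5]); the r=3 cylinder at (14.5, 14.5) gives a regular 6-gon of circumradius 3 (constant along its height) (area = (6/2)·3.000²·sin(360°/6) = 23.38 mm²); the 17.5×7.5 cube at (9.5, 13.5) contributes its full rectangle (area 131.25 mm²); Merging all regions: the regions partially overlap — summed areas 154.63 mm² minus the doubly-counted overlap 17.11 mm² gives 137.52 mm² — area = 137.52 mm². Overall, the cross-section is a single solid region. Net area = 137.52 mm².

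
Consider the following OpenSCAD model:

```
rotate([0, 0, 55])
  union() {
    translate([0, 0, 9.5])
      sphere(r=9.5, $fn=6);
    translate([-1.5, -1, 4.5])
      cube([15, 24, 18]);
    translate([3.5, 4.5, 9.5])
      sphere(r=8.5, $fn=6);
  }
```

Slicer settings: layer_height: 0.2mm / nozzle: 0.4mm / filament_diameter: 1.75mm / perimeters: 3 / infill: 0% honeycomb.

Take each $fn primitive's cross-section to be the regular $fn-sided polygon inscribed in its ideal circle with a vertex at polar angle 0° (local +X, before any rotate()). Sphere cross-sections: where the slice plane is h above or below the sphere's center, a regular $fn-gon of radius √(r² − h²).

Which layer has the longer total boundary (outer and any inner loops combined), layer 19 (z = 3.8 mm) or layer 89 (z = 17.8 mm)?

Layer 19 (z = 3.8): the r=9.5 sphere contributes a regular 6-gon of circumradius √(9.5²−5.7²) = 7.600 (perimeter = 2·6·7.600·sin(180°/6) = 45.60 mm); the cube at (-1.5, -1) is not intersected at this z (z outside [4.5, 22.5]); the r=8.5 sphere at (3.5, 4.5) slices to a regular 6-gon of circumradius 6.306 (√(r²−h²) with h=5.7 from center) (perimeter = 2·6·6.306·sin(180°/6) = 37.83 mm); Merging all regions: the regions partially overlap (shared area 55.41 mm²), so the edge portions inside another operand are dropped and the merged outline is re-measured after clipping — boundary = 54.31 mm; (rotated 55° about Z; rotation is an isometry so areas/perimeters/island counts are preserved). So its perimeter = 54.31 mm. Layer 89 (z = 17.8): the r=9.5 sphere contributes a regular 6-gon of circumradius √(9.5²−8.3²) = 4.622 (perimeter = 2·6·4.622·sin(180°/6) = 27.73 mm); the cube at (-1.5, -1) (footprint 15×24) is included at this height (perimeter 78.00 mm); the sphere at (3.5, 4.5): section is a regular 6-gon, circumradius = √(r²−h²) = √(8.5²−8.3²) = 1.833 (perimeter = 2·6·1.833·sin(180°/6) = 11.00 mm); Taking the union: the regions partially overlap (shared area 34.44 mm²), so the edge portions inside another operand are dropped and the merged outline is re-measured after clipping — boundary = 85.60 mm; (rotated 55° about Z; rotation is an isometry so areas/perimeters/island counts are preserved). So its perimeter = 85.60 mm. Layer 89 is larger (85.60 vs 54.31 mm).

layer 89 (z = 17.8 mm)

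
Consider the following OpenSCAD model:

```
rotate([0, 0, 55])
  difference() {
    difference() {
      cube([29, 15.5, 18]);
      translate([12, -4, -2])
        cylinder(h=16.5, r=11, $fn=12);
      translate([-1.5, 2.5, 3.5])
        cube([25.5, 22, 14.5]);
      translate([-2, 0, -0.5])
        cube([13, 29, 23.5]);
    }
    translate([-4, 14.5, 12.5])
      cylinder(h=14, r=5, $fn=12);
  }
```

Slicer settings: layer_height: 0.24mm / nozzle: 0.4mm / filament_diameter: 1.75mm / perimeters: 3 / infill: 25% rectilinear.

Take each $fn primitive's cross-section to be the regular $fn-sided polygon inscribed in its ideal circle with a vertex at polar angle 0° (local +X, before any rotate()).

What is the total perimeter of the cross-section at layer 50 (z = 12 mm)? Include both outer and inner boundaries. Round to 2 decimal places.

At z = 12 mm: the 29×15.5 cube contributes its full rectangle (perimeter 89.00 mm); the r=11 cylinder at (12, -4) contributes a regular 12-gon of circumradius 11 (perimeter = 2·12·11.000·sin(180°/12) = 68.33 mm); the cube at (-1.5, 2.5) is present — its section is the full 25.5×22 rectangle (perimeter 95.00 mm); the 13×29 cube at (-2, 0) contributes its full rectangle (perimeter 84.00 mm); Taking the first minus the rest: starting from the 29×15.5 cube, the r=11 cylinder at (12, -4) partially overlaps it — only the 97.79 mm² overlap (of its 363.00 mm²) is removed, clipping the outline; the 25.5×22 cube at (-1.5, 2.5) partially overlaps it — only the 261.45 mm² overlap (of its 561.00 mm²) is removed, clipping the outline; the 13×29 cube at (-2, 0) partially overlaps it — only the 6.38 mm² overlap (of its 377.00 mm²) is removed, clipping the outline — boundary = 47.01 mm; the cylinder at (-4, 14.5) is absent (z outside [12.5, 26.5]); Subtracting the remaining from the first: none of the subtracted shapes is present at this height, so that combined region is unchanged — boundary = 47.01 mm; (whole slice rotated 55° about Z — lengths, areas and connectivity unchanged). Overall, the cross-section is a single solid region. Total boundary length (outer) = 47.01 mm.

47.01 mm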